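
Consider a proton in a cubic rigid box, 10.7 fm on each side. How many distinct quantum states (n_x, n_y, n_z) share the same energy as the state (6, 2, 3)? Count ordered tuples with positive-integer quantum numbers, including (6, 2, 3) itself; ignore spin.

The level has n_x² + n_y² + n_z² = 49. The ordered positive-integer solutions are (2, 3, 6), (2, 6, 3), (3, 2, 6), (3, 6, 2), (6, 2, 3), (6, 3, 2).
That gives 6 states.

degeneracy = 6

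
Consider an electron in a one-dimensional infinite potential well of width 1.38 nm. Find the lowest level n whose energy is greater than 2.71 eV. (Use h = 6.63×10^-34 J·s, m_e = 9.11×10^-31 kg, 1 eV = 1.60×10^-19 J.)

n = 4

E_1 = h²/(8m_eL²) = 3.167×10^-20 J = 0.1979 eV.
Need n² > 2.71/0.1979 = 13.69, i.e. n > 3.700.
The smallest integer satisfying this is n = 4.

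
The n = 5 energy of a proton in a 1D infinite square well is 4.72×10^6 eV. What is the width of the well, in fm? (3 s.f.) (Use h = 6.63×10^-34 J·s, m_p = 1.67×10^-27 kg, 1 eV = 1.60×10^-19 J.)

L = 33.0 fm

From E_n = n²h²/(8m_pL²), L = n·h/√(8m_pE_n).
E_5 = 4.72×10^6 eV = 7.552×10^-13 J, so L = 5·6.63×10^-34/√(8·1.67×10^-27·7.552×10^-13) = 3.30×10^-14 m = 33.0 fm.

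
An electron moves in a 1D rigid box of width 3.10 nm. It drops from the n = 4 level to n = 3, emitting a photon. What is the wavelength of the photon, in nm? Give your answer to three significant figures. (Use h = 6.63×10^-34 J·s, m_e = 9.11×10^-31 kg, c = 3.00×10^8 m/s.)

E_1 = h²/(8m_eL²) = 6.276×10^-21 J, so ΔE = (4² − 3²)E_1 = 4.393×10^-20 J.
λ = hc/ΔE = (6.63×10^-34·3.00×10^8)/4.393×10^-20 = 4.53×10^-6 m = 4.53×10^3 nm.

λ = 4.53×10^3 nm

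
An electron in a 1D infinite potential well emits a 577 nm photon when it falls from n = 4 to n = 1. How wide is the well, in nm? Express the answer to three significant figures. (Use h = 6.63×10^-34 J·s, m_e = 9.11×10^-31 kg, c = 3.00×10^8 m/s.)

The photon carries ΔE = hc/λ = 6.63×10^-34·3.00×10^8/5.77×10^-7 m = 3.447×10^-19 J.
Since ΔE = (4² − 1²)E_1, E_1 = 2.298×10^-20 J, and L = h/√(8m_eE_1) = 1.62×10^-9 m = 1.62 nm.

L = 1.62 nm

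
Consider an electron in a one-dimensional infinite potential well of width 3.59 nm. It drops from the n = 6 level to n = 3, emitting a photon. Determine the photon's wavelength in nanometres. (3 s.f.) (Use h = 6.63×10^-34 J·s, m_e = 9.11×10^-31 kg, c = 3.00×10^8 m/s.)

E_1 = h²/(8m_eL²) = 4.680×10^-21 J, so ΔE = (6² − 3²)E_1 = 1.264×10^-19 J.
λ = hc/ΔE = (6.63×10^-34·3.00×10^8)/1.264×10^-19 = 1.57×10^-6 m = 1.57×10^3 nm.

λ = 1.57×10^3 nm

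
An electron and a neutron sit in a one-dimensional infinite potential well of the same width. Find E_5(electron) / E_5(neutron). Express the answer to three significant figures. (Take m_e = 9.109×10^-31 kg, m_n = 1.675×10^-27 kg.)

1.84×10^3

E_n ∝ 1/m at fixed n and L, so the ratio is m_n/m_e = 1.675×10^-27/9.109×10^-31 = 1.84×10^3.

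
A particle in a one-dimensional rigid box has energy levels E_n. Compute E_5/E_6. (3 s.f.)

E_n ∝ n², so E_5/E_6 = 5²/6² = 25/36 = 0.694.

0.694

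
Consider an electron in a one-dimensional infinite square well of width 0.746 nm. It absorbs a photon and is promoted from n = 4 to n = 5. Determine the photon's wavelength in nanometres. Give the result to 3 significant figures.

λ = 204 nm

E_1 = h²/(8m_eL²) = 1.083×10^-19 J, so ΔE = (5² − 4²)E_1 = 9.747×10^-19 J.
λ = hc/ΔE = (6.626×10^-34·2.998×10^8)/9.747×10^-19 = 2.04×10^-7 m = 204 nm.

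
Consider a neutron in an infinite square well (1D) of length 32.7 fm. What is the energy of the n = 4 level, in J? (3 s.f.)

For an infinite well E_n = n²h²/(8m_nL²), so E_1 = h²/(8m_nL²) = (6.626×10^-34)²/(8·1.675×10^-27·(3.27×10^-14 m)²) = 3.064×10^-14 J.
Then E_4 = 4²·E_1 = 16·3.064×10^-14 J = 4.90×10^-13 J.

E_4 = 4.90×10^-13 J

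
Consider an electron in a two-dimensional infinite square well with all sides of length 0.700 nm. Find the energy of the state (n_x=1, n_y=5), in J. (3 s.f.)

For a 2D rectangular well E = (h²/8m_e)·Σ n_i²/L_i² = (6.626×10^-34)²/(8·9.109×10^-31) · [1²/(0.700 nm)² + 5²/(0.700 nm)²].
Evaluating gives E = 3.20×10^-18 J.

E = 3.20×10^-18 J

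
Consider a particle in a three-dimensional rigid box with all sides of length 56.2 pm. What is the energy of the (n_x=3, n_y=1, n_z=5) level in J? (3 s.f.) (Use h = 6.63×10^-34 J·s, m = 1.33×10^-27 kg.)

For a 3D rectangular well E = (h²/8m)·Σ n_i²/L_i² = (6.63×10^-34)²/(8·1.33×10^-27) · [3²/(56.2 pm)² + 1²/(56.2 pm)² + 5²/(56.2 pm)²].
Evaluating gives E = 4.58×10^-19 J.

E = 4.58×10^-19 J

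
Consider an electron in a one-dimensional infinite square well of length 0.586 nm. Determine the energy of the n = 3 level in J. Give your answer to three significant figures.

For an infinite well E_n = n²h²/(8m_eL²), so E_1 = h²/(8m_eL²) = (6.626×10^-34)²/(8·9.109×10^-31·(5.86×10^-10 m)²) = 1.754×10^-19 J.
Then E_3 = 3²·E_1 = 9·1.754×10^-19 J = 1.58×10^-18 J.

E_3 = 1.58×10^-18 J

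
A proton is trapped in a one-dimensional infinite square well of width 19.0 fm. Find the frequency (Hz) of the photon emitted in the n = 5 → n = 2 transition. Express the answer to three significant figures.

E_1 = h²/(8m_pL²) = 9.087×10^-14 J and ΔE = (5² − 2²)E_1 = 1.908×10^-12 J.
f = ΔE/h = 1.908×10^-12/6.626×10^-34 = 2.88×10^21 Hz.

f = 2.88×10^21 Hz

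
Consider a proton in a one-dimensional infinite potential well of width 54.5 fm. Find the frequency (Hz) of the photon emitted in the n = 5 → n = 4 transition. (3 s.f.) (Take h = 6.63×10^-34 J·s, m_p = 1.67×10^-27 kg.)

E_1 = h²/(8m_pL²) = 1.108×10^-14 J and ΔE = (5² − 4²)E_1 = 9.972×10^-14 J.
f = ΔE/h = 9.972×10^-14/6.63×10^-34 = 1.50×10^20 Hz.

f = 1.50×10^20 Hz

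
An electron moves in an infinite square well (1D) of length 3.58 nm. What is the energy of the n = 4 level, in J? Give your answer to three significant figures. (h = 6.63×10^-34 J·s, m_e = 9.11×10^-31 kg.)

For an infinite well E_n = n²h²/(8m_eL²), so E_1 = h²/(8m_eL²) = (6.63×10^-34)²/(8·9.11×10^-31·(3.58×10^-9 m)²) = 4.706×10^-21 J.
Then E_4 = 4²·E_1 = 16·4.706×10^-21 J = 7.53×10^-20 J.

E_4 = 7.53×10^-20 J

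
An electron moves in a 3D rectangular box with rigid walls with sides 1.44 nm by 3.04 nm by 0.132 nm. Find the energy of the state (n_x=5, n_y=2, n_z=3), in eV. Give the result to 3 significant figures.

For a 3D rectangular well E = (h²/8m_e)·Σ n_i²/L_i² = (6.626×10^-34)²/(8·9.109×10^-31) · [5²/(1.44 nm)² + 2²/(3.04 nm)² + 3²/(0.132 nm)²].
Evaluating gives E = 3.187×10^-17 J = 199 eV.

E = 199 eV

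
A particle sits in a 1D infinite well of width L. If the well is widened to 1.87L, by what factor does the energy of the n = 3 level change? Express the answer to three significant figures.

E_n ∝ 1/L², so the energy scales by 1/1.87² = 0.286.

0.286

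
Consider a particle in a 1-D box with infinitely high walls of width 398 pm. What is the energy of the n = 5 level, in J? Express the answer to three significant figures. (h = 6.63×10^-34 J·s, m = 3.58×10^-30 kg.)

E_5 = 2.42×10^-18 J

For an infinite well E_n = n²h²/(8mL²), so E_1 = h²/(8mL²) = (6.63×10^-34)²/(8·3.58×10^-30·(3.98×10^-10 m)²) = 9.689×10^-20 J.
Then E_5 = 5²·E_1 = 25·9.689×10^-20 J = 2.42×10^-18 J.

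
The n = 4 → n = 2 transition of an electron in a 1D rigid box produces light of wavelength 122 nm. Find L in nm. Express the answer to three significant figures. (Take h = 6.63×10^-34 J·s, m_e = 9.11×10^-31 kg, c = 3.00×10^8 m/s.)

L = 0.666 nm

The photon carries ΔE = hc/λ = 6.63×10^-34·3.00×10^8/1.22×10^-7 m = 1.630×10^-18 J.
Since ΔE = (4² − 2²)E_1, E_1 = 1.358×10^-19 J, and L = h/√(8m_eE_1) = 6.66×10^-10 m = 0.666 nm.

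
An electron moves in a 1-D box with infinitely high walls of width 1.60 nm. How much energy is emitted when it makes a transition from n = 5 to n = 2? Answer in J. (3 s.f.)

|ΔE| = 4.94×10^-19 J

E_1 = h²/(8m_eL²) = 2.353×10^-20 J.
|ΔE| = |5² − 2²|·E_1 = 21·2.353×10^-20 J = 4.94×10^-19 J.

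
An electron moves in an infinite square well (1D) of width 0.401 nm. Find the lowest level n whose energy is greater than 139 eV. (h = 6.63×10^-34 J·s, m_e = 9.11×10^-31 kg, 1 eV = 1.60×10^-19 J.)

n = 8

E_1 = h²/(8m_eL²) = 3.751×10^-19 J = 2.344 eV.
Need n² > 139/2.344 = 59.30, i.e. n > 7.701.
The smallest integer satisfying this is n = 8.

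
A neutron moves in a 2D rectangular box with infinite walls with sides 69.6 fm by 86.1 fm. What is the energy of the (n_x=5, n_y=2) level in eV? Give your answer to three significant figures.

E = 1.17×10^6 eV

For a 2D rectangular well E = (h²/8m_n)·Σ n_i²/L_i² = (6.626×10^-34)²/(8·1.675×10^-27) · [5²/(69.6 fm)² + 2²/(86.1 fm)²].
Evaluating gives E = 1.868×10^-13 J = 1.17×10^6 eV.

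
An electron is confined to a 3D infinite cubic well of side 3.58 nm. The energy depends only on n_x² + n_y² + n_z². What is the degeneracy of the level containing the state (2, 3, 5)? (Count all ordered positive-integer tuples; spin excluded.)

degeneracy = 9

The level has n_x² + n_y² + n_z² = 38. The ordered positive-integer solutions are (1, 1, 6), (1, 6, 1), (2, 3, 5), (2, 5, 3), (3, 2, 5), (3, 5, 2), (5, 2, 3), (5, 3, 2), (6, 1, 1).
That gives 9 states.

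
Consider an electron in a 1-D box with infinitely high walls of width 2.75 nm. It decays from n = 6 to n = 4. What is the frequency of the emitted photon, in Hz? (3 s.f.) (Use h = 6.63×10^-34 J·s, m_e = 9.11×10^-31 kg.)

f = 2.41×10^14 Hz

E_1 = h²/(8m_eL²) = 7.975×10^-21 J and ΔE = (6² − 4²)E_1 = 1.595×10^-19 J.
f = ΔE/h = 1.595×10^-19/6.63×10^-34 = 2.41×10^14 Hz.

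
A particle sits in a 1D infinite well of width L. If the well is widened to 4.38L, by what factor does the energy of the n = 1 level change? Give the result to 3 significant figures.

E_n ∝ 1/L², so the energy scales by 1/4.38² = 0.0521.

0.0521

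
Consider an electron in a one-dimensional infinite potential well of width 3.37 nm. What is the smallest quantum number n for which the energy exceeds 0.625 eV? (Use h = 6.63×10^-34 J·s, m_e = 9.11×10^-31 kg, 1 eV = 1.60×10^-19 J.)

E_1 = h²/(8m_eL²) = 5.311×10^-21 J = 0.03319 eV.
Need n² > 0.625/0.03319 = 18.83, i.e. n > 4.339.
The smallest integer satisfying this is n = 5.

n = 5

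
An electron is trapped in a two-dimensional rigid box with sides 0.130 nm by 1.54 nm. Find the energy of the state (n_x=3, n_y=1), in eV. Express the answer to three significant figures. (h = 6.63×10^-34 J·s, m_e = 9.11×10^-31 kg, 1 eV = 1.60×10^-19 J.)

For a 2D rectangular well E = (h²/8m_e)·Σ n_i²/L_i² = (6.63×10^-34)²/(8·9.11×10^-31) · [3²/(0.130 nm)² + 1²/(1.54 nm)²].
Evaluating gives E = 3.215×10^-17 J = 201 eV.

E = 201 eV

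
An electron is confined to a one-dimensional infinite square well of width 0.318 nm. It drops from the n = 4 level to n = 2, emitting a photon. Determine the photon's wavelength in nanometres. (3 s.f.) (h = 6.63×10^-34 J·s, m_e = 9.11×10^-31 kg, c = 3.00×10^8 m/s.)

λ = 27.8 nm

E_1 = h²/(8m_eL²) = 5.964×10^-19 J, so ΔE = (4² − 2²)E_1 = 7.157×10^-18 J.
λ = hc/ΔE = (6.63×10^-34·3.00×10^8)/7.157×10^-18 = 2.78×10^-8 m = 27.8 nm.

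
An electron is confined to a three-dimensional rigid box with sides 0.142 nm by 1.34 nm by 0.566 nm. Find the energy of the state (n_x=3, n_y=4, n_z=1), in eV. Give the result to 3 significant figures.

For a 3D rectangular well E = (h²/8m_e)·Σ n_i²/L_i² = (6.626×10^-34)²/(8·9.109×10^-31) · [3²/(0.142 nm)² + 4²/(1.34 nm)² + 1²/(0.566 nm)²].
Evaluating gives E = 2.762×10^-17 J = 172 eV.

E = 172 eV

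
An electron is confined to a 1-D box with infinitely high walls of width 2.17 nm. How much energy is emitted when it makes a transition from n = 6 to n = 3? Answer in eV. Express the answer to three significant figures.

|ΔE| = 2.16 eV

E_1 = h²/(8m_eL²) = 1.279×10^-20 J.
|ΔE| = |6² − 3²|·E_1 = 27·1.279×10^-20 J = 3.453×10^-19 J = 2.16 eV.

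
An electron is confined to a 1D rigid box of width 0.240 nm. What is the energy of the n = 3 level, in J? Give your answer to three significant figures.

E_3 = 9.41×10^-18 J

For an infinite well E_n = n²h²/(8m_eL²), so E_1 = h²/(8m_eL²) = (6.626×10^-34)²/(8·9.109×10^-31·(2.40×10^-10 m)²) = 1.046×10^-18 J.
Then E_3 = 3²·E_1 = 9·1.046×10^-18 J = 9.41×10^-18 J.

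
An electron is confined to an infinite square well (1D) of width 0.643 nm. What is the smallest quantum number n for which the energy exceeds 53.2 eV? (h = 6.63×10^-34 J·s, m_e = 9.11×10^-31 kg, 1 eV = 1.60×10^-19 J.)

n = 8

E_1 = h²/(8m_eL²) = 1.459×10^-19 J = 0.9119 eV.
Need n² > 53.2/0.9119 = 58.34, i.e. n > 7.638.
The smallest integer satisfying this is n = 8.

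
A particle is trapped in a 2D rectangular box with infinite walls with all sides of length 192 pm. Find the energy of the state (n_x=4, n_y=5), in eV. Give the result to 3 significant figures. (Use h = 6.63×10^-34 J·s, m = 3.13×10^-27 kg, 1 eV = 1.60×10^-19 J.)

E = 0.122 eV

For a 2D rectangular well E = (h²/8m)·Σ n_i²/L_i² = (6.63×10^-34)²/(8·3.13×10^-27) · [4²/(192 pm)² + 5²/(192 pm)²].
Evaluating gives E = 1.952×10^-20 J = 0.122 eV.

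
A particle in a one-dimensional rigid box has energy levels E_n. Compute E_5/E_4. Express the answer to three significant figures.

1.56

E_n ∝ n², so E_5/E_4 = 5²/4² = 25/16 = 1.56.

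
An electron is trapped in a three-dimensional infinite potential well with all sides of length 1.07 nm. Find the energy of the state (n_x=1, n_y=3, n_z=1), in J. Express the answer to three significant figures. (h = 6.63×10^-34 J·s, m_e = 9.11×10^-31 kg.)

E = 5.79×10^-19 J

For a 3D rectangular well E = (h²/8m_e)·Σ n_i²/L_i² = (6.63×10^-34)²/(8·9.11×10^-31) · [1²/(1.07 nm)² + 3²/(1.07 nm)² + 1²/(1.07 nm)²].
Evaluating gives E = 5.79×10^-19 J.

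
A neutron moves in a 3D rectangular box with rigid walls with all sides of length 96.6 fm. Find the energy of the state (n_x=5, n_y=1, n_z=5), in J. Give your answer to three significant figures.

For a 3D rectangular well E = (h²/8m_n)·Σ n_i²/L_i² = (6.626×10^-34)²/(8·1.675×10^-27) · [5²/(96.6 fm)² + 1²/(96.6 fm)² + 5²/(96.6 fm)²].
Evaluating gives E = 1.79×10^-13 J.

E = 1.79×10^-13 J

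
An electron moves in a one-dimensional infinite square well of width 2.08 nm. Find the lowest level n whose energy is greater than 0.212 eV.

n = 2

E_1 = h²/(8m_eL²) = 1.393×10^-20 J = 0.08695 eV.
Need n² > 0.212/0.08695 = 2.438, i.e. n > 1.561.
The smallest integer satisfying this is n = 2.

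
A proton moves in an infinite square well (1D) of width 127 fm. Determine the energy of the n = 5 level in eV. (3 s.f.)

E_5 = 3.17×10^5 eV

For an infinite well E_n = n²h²/(8m_pL²), so E_1 = h²/(8m_pL²) = (6.626×10^-34)²/(8·1.673×10^-27·(1.27×10^-13 m)²) = 2.034×10^-15 J.
Then E_5 = 5²·E_1 = 25·2.034×10^-15 J = 5.085×10^-14 J.
Converting, E_5 = 5.085×10^-14 J / (1.602×10^-19 J/eV) = 3.17×10^5 eV.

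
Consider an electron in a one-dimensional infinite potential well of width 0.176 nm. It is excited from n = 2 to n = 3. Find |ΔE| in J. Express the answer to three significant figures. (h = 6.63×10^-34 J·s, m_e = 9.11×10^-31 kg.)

|ΔE| = 9.74×10^-18 J

E_1 = h²/(8m_eL²) = 1.947×10^-18 J.
|ΔE| = |2² − 3²|·E_1 = 5·1.947×10^-18 J = 9.74×10^-18 J.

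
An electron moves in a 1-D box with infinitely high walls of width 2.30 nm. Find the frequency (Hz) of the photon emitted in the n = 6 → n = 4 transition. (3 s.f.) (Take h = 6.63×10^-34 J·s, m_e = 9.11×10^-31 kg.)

f = 3.44×10^14 Hz

E_1 = h²/(8m_eL²) = 1.140×10^-20 J and ΔE = (6² − 4²)E_1 = 2.280×10^-19 J.
f = ΔE/h = 2.280×10^-19/6.63×10^-34 = 3.44×10^14 Hz.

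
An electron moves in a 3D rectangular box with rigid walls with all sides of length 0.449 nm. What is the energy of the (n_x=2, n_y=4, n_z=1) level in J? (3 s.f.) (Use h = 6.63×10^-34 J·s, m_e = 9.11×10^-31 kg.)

E = 6.28×10^-18 J

For a 3D rectangular well E = (h²/8m_e)·Σ n_i²/L_i² = (6.63×10^-34)²/(8·9.11×10^-31) · [2²/(0.449 nm)² + 4²/(0.449 nm)² + 1²/(0.449 nm)²].
Evaluating gives E = 6.28×10^-18 J.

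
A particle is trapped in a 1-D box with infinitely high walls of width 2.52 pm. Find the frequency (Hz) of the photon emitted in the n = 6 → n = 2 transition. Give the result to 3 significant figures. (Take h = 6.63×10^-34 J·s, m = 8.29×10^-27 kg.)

E_1 = h²/(8mL²) = 1.044×10^-18 J and ΔE = (6² − 2²)E_1 = 3.341×10^-17 J.
f = ΔE/h = 3.341×10^-17/6.63×10^-34 = 5.04×10^16 Hz.

f = 5.04×10^16 Hz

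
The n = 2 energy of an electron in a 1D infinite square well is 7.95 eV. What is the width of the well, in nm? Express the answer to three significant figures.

From E_n = n²h²/(8m_eL²), L = n·h/√(8m_eE_n).
E_2 = 7.95 eV = 1.274×10^-18 J, so L = 2·6.626×10^-34/√(8·9.109×10^-31·1.274×10^-18) = 4.35×10^-10 m = 0.435 nm.

L = 0.435 nm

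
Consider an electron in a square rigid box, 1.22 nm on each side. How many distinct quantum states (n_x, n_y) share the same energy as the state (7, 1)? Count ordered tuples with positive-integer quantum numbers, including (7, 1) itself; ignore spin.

The level has n_x² + n_y² = 50. The ordered positive-integer solutions are (1, 7), (5, 5), (7, 1).
That gives 3 states.

degeneracy = 3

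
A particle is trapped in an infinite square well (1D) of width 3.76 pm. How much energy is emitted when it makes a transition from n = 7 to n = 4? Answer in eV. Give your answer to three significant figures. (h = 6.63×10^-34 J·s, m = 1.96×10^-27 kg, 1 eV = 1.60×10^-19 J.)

E_1 = h²/(8mL²) = 1.983×10^-18 J.
|ΔE| = |7² − 4²|·E_1 = 33·1.983×10^-18 J = 6.544×10^-17 J = 409 eV.

|ΔE| = 409 eV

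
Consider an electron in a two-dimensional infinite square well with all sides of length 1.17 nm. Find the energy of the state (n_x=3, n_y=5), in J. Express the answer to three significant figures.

E = 1.50×10^-18 J

For a 2D rectangular well E = (h²/8m_e)·Σ n_i²/L_i² = (6.626×10^-34)²/(8·9.109×10^-31) · [3²/(1.17 nm)² + 5²/(1.17 nm)²].
Evaluating gives E = 1.50×10^-18 J.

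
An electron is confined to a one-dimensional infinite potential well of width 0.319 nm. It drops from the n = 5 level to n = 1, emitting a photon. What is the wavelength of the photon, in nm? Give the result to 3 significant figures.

λ = 14.0 nm

E_1 = h²/(8m_eL²) = 5.921×10^-19 J, so ΔE = (5² − 1²)E_1 = 1.421×10^-17 J.
λ = hc/ΔE = (6.626×10^-34·2.998×10^8)/1.421×10^-17 = 1.40×10^-8 m = 14.0 nm.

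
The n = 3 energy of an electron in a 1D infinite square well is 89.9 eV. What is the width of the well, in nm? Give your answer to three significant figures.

From E_n = n²h²/(8m_eL²), L = n·h/√(8m_eE_n).
E_3 = 89.9 eV = 1.440×10^-17 J, so L = 3·6.626×10^-34/√(8·9.109×10^-31·1.440×10^-17) = 1.94×10^-10 m = 0.194 nm.

L = 0.194 nm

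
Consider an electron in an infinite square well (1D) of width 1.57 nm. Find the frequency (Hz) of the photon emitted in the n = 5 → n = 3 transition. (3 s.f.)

E_1 = h²/(8m_eL²) = 2.444×10^-20 J and ΔE = (5² − 3²)E_1 = 3.910×10^-19 J.
f = ΔE/h = 3.910×10^-19/6.626×10^-34 = 5.90×10^14 Hz.

f = 5.90×10^14 Hz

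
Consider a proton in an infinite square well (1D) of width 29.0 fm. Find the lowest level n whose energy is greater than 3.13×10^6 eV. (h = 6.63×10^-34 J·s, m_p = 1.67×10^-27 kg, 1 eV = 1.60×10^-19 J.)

E_1 = h²/(8m_pL²) = 3.912×10^-14 J = 2.445×10^5 eV.
Need n² > 3.13×10^6/2.445×10^5 = 12.80, i.e. n > 3.578.
The smallest integer satisfying this is n = 4.

n = 4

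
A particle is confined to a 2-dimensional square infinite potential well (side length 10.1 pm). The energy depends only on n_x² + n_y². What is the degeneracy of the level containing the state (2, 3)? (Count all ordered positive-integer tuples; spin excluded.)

degeneracy = 2

The level has n_x² + n_y² = 13. The ordered positive-integer solutions are (2, 3), (3, 2).
That gives 2 states.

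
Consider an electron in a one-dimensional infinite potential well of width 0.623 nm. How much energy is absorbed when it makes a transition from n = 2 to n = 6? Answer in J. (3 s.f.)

E_1 = h²/(8m_eL²) = 1.552×10^-19 J.
|ΔE| = |2² − 6²|·E_1 = 32·1.552×10^-19 J = 4.97×10^-18 J.

|ΔE| = 4.97×10^-18 J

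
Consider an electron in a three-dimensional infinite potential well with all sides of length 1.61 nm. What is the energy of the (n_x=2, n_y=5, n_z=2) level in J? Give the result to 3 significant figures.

E = 7.67×10^-19 J

For a 3D rectangular well E = (h²/8m_e)·Σ n_i²/L_i² = (6.626×10^-34)²/(8·9.109×10^-31) · [2²/(1.61 nm)² + 5²/(1.61 nm)² + 2²/(1.61 nm)²].
Evaluating gives E = 7.67×10^-19 J.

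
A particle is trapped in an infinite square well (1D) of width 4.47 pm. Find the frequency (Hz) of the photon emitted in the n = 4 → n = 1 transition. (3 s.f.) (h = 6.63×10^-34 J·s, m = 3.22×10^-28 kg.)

f = 1.93×10^17 Hz

E_1 = h²/(8mL²) = 8.540×10^-18 J and ΔE = (4² − 1²)E_1 = 1.281×10^-16 J.
f = ΔE/h = 1.281×10^-16/6.63×10^-34 = 1.93×10^17 Hz.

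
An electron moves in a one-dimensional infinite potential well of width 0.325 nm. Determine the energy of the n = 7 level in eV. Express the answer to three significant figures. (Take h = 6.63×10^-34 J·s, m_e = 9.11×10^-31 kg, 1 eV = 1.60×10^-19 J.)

For an infinite well E_n = n²h²/(8m_eL²), so E_1 = h²/(8m_eL²) = (6.63×10^-34)²/(8·9.11×10^-31·(3.25×10^-10 m)²) = 5.710×10^-19 J.
Then E_7 = 7²·E_1 = 49·5.710×10^-19 J = 2.798×10^-17 J.
Converting, E_7 = 2.798×10^-17 J / (1.60×10^-19 J/eV) = 175 eV.

E_7 = 175 eV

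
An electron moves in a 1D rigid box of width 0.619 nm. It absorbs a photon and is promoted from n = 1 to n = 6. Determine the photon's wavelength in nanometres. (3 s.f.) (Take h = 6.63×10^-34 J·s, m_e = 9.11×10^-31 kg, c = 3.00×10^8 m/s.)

λ = 36.1 nm

E_1 = h²/(8m_eL²) = 1.574×10^-19 J, so ΔE = (6² − 1²)E_1 = 5.509×10^-18 J.
λ = hc/ΔE = (6.63×10^-34·3.00×10^8)/5.509×10^-18 = 3.61×10^-8 m = 36.1 nm.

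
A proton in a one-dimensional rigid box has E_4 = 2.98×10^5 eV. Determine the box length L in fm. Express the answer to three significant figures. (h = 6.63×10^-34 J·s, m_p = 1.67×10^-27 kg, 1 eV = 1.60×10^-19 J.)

L = 105 fm

From E_n = n²h²/(8m_pL²), L = n·h/√(8m_pE_n).
E_4 = 2.98×10^5 eV = 4.768×10^-14 J, so L = 4·6.63×10^-34/√(8·1.67×10^-27·4.768×10^-14) = 1.05×10^-13 m = 105 fm.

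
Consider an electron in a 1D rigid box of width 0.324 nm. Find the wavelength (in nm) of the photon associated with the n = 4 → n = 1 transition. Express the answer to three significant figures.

E_1 = h²/(8m_eL²) = 5.739×10^-19 J, so ΔE = (4² − 1²)E_1 = 8.609×10^-18 J.
λ = hc/ΔE = (6.626×10^-34·2.998×10^8)/8.609×10^-18 = 2.31×10^-8 m = 23.1 nm.

λ = 23.1 nm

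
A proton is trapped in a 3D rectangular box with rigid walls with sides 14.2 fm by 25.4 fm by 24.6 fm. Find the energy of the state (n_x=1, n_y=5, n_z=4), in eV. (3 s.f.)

For a 3D rectangular well E = (h²/8m_p)·Σ n_i²/L_i² = (6.626×10^-34)²/(8·1.673×10^-27) · [1²/(14.2 fm)² + 5²/(25.4 fm)² + 4²/(24.6 fm)²].
Evaluating gives E = 2.301×10^-12 J = 1.44×10^7 eV.

E = 1.44×10^7 eV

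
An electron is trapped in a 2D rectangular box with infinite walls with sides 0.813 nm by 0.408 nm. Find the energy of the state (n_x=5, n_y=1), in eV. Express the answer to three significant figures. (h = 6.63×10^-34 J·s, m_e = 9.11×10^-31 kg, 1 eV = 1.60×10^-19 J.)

E = 16.5 eV

For a 2D rectangular well E = (h²/8m_e)·Σ n_i²/L_i² = (6.63×10^-34)²/(8·9.11×10^-31) · [5²/(0.813 nm)² + 1²/(0.408 nm)²].
Evaluating gives E = 2.644×10^-18 J = 16.5 eV.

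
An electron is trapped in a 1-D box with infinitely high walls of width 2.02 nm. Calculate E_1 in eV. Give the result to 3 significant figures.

For an infinite well E_n = n²h²/(8m_eL²), so E_1 = h²/(8m_eL²) = (6.626×10^-34)²/(8·9.109×10^-31·(2.02×10^-9 m)²) = 1.477×10^-20 J.
Converting, E_1 = 1.477×10^-20 J / (1.602×10^-19 J/eV) = 0.0922 eV.

E_1 = 0.0922 eV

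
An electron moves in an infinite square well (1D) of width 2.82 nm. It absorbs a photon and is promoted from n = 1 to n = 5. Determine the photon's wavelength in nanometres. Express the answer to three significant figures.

λ = 1.09×10^3 nm

E_1 = h²/(8m_eL²) = 7.576×10^-21 J, so ΔE = (5² − 1²)E_1 = 1.818×10^-19 J.
λ = hc/ΔE = (6.626×10^-34·2.998×10^8)/1.818×10^-19 = 1.09×10^-6 m = 1.09×10^3 nm.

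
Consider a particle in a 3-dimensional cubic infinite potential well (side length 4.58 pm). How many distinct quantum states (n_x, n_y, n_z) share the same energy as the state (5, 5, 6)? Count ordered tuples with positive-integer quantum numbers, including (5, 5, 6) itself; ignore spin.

degeneracy = 15

The level has n_x² + n_y² + n_z² = 86. The ordered positive-integer solutions are (1, 2, 9), (1, 6, 7), (1, 7, 6), (1, 9, 2), (2, 1, 9), (2, 9, 1), (5, 5, 6), (5, 6, 5), (6, 1, 7), (6, 5, 5), (6, 7, 1), (7, 1, 6), (7, 6, 1), (9, 1, 2), (9, 2, 1).
That gives 15 states.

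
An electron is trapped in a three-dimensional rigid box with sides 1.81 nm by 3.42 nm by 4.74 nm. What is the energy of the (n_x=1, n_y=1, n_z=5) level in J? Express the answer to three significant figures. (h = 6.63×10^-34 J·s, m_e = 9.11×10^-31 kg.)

For a 3D rectangular well E = (h²/8m_e)·Σ n_i²/L_i² = (6.63×10^-34)²/(8·9.11×10^-31) · [1²/(1.81 nm)² + 1²/(3.42 nm)² + 5²/(4.74 nm)²].
Evaluating gives E = 9.07×10^-20 J.

E = 9.07×10^-20 J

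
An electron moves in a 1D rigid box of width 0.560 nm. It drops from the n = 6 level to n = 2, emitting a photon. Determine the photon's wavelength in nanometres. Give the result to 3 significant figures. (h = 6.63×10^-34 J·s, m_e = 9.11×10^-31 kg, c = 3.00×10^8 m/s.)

λ = 32.3 nm

E_1 = h²/(8m_eL²) = 1.923×10^-19 J, so ΔE = (6² − 2²)E_1 = 6.154×10^-18 J.
λ = hc/ΔE = (6.63×10^-34·3.00×10^8)/6.154×10^-18 = 3.23×10^-8 m = 32.3 nm.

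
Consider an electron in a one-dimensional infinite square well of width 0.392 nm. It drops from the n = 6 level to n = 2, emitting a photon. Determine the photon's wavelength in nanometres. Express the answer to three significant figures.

λ = 15.8 nm

E_1 = h²/(8m_eL²) = 3.921×10^-19 J, so ΔE = (6² − 2²)E_1 = 1.255×10^-17 J.
λ = hc/ΔE = (6.626×10^-34·2.998×10^8)/1.255×10^-17 = 1.58×10^-8 m = 15.8 nm.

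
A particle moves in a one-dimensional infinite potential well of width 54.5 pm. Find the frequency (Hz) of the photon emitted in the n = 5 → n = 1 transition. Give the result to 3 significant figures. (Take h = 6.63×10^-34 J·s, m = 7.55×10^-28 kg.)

f = 8.87×10^14 Hz

E_1 = h²/(8mL²) = 2.450×10^-20 J and ΔE = (5² − 1²)E_1 = 5.880×10^-19 J.
f = ΔE/h = 5.880×10^-19/6.63×10^-34 = 8.87×10^14 Hz.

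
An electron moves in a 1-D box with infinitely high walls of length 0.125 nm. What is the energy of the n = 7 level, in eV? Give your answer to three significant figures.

E_7 = 1.18×10^3 eV

For an infinite well E_n = n²h²/(8m_eL²), so E_1 = h²/(8m_eL²) = (6.626×10^-34)²/(8·9.109×10^-31·(1.25×10^-10 m)²) = 3.856×10^-18 J.
Then E_7 = 7²·E_1 = 49·3.856×10^-18 J = 1.889×10^-16 J.
Converting, E_7 = 1.889×10^-16 J / (1.602×10^-19 J/eV) = 1.18×10^3 eV.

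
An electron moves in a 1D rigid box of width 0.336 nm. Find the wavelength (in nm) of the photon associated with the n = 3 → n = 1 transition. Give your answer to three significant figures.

E_1 = h²/(8m_eL²) = 5.337×10^-19 J, so ΔE = (3² − 1²)E_1 = 4.270×10^-18 J.
λ = hc/ΔE = (6.626×10^-34·2.998×10^8)/4.270×10^-18 = 4.65×10^-8 m = 46.5 nm.

λ = 46.5 nm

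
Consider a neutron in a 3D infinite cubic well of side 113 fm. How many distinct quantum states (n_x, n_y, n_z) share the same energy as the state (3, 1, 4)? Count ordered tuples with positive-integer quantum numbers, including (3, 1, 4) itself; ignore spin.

degeneracy = 6

The level has n_x² + n_y² + n_z² = 26. The ordered positive-integer solutions are (1, 3, 4), (1, 4, 3), (3, 1, 4), (3, 4, 1), (4, 1, 3), (4, 3, 1).
That gives 6 states.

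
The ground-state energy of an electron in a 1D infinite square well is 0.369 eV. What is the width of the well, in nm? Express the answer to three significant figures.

From E_n = n²h²/(8m_eL²), L = n·h/√(8m_eE_n).
E_1 = 0.369 eV = 5.911×10^-20 J, so L = 1·6.626×10^-34/√(8·9.109×10^-31·5.911×10^-20) = 1.01×10^-9 m = 1.01 nm.

L = 1.01 nm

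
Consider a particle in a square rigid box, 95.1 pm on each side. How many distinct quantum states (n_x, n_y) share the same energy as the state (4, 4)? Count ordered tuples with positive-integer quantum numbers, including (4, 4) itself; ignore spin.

degeneracy = 1

The level has n_x² + n_y² = 32. The ordered positive-integer solutions are (4, 4).
That gives 1 state.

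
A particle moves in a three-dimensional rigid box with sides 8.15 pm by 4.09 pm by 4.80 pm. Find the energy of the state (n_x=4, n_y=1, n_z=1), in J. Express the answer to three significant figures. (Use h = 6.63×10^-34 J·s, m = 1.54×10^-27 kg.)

E = 1.23×10^-17 J

For a 3D rectangular well E = (h²/8m)·Σ n_i²/L_i² = (6.63×10^-34)²/(8·1.54×10^-27) · [4²/(8.15 pm)² + 1²/(4.09 pm)² + 1²/(4.80 pm)²].
Evaluating gives E = 1.23×10^-17 J.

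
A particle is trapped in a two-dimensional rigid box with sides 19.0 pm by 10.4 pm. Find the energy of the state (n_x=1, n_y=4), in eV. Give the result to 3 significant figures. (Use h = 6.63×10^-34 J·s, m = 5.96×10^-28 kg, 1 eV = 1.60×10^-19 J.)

E = 86.8 eV

For a 2D rectangular well E = (h²/8m)·Σ n_i²/L_i² = (6.63×10^-34)²/(8·5.96×10^-28) · [1²/(19.0 pm)² + 4²/(10.4 pm)²].
Evaluating gives E = 1.389×10^-17 J = 86.8 eV.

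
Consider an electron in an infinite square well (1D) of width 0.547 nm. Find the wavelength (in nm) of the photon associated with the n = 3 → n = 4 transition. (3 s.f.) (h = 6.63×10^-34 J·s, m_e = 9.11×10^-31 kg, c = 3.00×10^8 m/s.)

λ = 141 nm

E_1 = h²/(8m_eL²) = 2.016×10^-19 J, so ΔE = (4² − 3²)E_1 = 1.411×10^-18 J.
λ = hc/ΔE = (6.63×10^-34·3.00×10^8)/1.411×10^-18 = 1.41×10^-7 m = 141 nm.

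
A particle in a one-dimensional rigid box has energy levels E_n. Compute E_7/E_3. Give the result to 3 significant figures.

E_n ∝ n², so E_7/E_3 = 7²/3² = 49/9 = 5.44.

5.44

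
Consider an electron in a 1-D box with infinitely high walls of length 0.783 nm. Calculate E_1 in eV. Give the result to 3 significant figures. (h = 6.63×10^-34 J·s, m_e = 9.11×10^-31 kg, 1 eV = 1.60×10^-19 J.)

For an infinite well E_n = n²h²/(8m_eL²), so E_1 = h²/(8m_eL²) = (6.63×10^-34)²/(8·9.11×10^-31·(7.83×10^-10 m)²) = 9.838×10^-20 J.
Converting, E_1 = 9.838×10^-20 J / (1.60×10^-19 J/eV) = 0.615 eV.

E_1 = 0.615 eV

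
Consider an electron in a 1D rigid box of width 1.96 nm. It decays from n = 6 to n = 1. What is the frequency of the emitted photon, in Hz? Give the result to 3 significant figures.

f = 8.28×10^14 Hz

E_1 = h²/(8m_eL²) = 1.568×10^-20 J and ΔE = (6² − 1²)E_1 = 5.488×10^-19 J.
f = ΔE/h = 5.488×10^-19/6.626×10^-34 = 8.28×10^14 Hz.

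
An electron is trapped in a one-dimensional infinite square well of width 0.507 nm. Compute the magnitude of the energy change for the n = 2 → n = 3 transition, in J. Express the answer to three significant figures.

|ΔE| = 1.17×10^-18 J

E_1 = h²/(8m_eL²) = 2.344×10^-19 J.
|ΔE| = |2² − 3²|·E_1 = 5·2.344×10^-19 J = 1.17×10^-18 J.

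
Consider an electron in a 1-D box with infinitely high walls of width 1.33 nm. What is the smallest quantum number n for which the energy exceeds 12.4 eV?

E_1 = h²/(8m_eL²) = 3.406×10^-20 J = 0.2126 eV.
Need n² > 12.4/0.2126 = 58.33, i.e. n > 7.637.
The smallest integer satisfying this is n = 8.

n = 8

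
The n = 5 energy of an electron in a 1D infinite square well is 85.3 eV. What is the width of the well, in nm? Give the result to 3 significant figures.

From E_n = n²h²/(8m_eL²), L = n·h/√(8m_eE_n).
E_5 = 85.3 eV = 1.367×10^-17 J, so L = 5·6.626×10^-34/√(8·9.109×10^-31·1.367×10^-17) = 3.32×10^-10 m = 0.332 nm.

L = 0.332 nm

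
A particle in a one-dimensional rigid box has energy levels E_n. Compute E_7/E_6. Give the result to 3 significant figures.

E_n ∝ n², so E_7/E_6 = 7²/6² = 49/36 = 1.36.

1.36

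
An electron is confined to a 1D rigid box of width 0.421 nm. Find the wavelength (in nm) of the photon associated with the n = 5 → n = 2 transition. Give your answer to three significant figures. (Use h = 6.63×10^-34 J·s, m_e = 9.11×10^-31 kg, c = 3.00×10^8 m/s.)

E_1 = h²/(8m_eL²) = 3.403×10^-19 J, so ΔE = (5² − 2²)E_1 = 7.146×10^-18 J.
λ = hc/ΔE = (6.63×10^-34·3.00×10^8)/7.146×10^-18 = 2.78×10^-8 m = 27.8 nm.

λ = 27.8 nm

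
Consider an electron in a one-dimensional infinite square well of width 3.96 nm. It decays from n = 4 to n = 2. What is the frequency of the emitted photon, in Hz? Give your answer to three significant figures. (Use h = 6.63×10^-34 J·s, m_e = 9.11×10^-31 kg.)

E_1 = h²/(8m_eL²) = 3.846×10^-21 J and ΔE = (4² − 2²)E_1 = 4.615×10^-20 J.
f = ΔE/h = 4.615×10^-20/6.63×10^-34 = 6.96×10^13 Hz.

f = 6.96×10^13 Hz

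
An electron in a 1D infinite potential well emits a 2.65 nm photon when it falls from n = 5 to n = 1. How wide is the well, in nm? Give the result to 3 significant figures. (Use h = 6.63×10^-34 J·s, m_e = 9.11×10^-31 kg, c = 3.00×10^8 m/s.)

The photon carries ΔE = hc/λ = 6.63×10^-34·3.00×10^8/2.65×10^-9 m = 7.506×10^-17 J.
Since ΔE = (5² − 1²)E_1, E_1 = 3.128×10^-18 J, and L = h/√(8m_eE_1) = 1.39×10^-10 m = 0.139 nm.

L = 0.139 nm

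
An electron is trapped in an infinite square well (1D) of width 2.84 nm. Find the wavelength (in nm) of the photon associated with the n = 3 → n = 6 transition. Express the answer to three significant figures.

E_1 = h²/(8m_eL²) = 7.470×10^-21 J, so ΔE = (6² − 3²)E_1 = 2.017×10^-19 J.
λ = hc/ΔE = (6.626×10^-34·2.998×10^8)/2.017×10^-19 = 9.85×10^-7 m = 985 nm.

λ = 985 nm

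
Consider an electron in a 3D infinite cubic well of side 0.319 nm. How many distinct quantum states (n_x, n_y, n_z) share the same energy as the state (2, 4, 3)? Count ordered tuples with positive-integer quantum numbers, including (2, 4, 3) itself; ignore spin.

degeneracy = 6

The level has n_x² + n_y² + n_z² = 29. The ordered positive-integer solutions are (2, 3, 4), (2, 4, 3), (3, 2, 4), (3, 4, 2), (4, 2, 3), (4, 3, 2).
That gives 6 states.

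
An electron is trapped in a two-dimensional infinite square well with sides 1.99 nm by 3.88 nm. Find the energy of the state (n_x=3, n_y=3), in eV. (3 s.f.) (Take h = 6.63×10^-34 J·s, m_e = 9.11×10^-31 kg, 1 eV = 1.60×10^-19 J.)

For a 2D rectangular well E = (h²/8m_e)·Σ n_i²/L_i² = (6.63×10^-34)²/(8·9.11×10^-31) · [3²/(1.99 nm)² + 3²/(3.88 nm)²].
Evaluating gives E = 1.731×10^-19 J = 1.08 eV.

E = 1.08 eV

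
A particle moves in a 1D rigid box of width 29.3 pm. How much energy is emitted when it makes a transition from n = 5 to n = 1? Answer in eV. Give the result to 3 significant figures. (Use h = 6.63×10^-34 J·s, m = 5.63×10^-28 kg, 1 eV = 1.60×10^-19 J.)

E_1 = h²/(8mL²) = 1.137×10^-19 J.
|ΔE| = |5² − 1²|·E_1 = 24·1.137×10^-19 J = 2.729×10^-18 J = 17.1 eV.

|ΔE| = 17.1 eV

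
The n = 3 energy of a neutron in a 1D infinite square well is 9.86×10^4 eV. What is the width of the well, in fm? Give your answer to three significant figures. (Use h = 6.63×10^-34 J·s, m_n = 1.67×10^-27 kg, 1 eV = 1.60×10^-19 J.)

From E_n = n²h²/(8m_nL²), L = n·h/√(8m_nE_n).
E_3 = 9.86×10^4 eV = 1.578×10^-14 J, so L = 3·6.63×10^-34/√(8·1.67×10^-27·1.578×10^-14) = 1.37×10^-13 m = 137 fm.

L = 137 fm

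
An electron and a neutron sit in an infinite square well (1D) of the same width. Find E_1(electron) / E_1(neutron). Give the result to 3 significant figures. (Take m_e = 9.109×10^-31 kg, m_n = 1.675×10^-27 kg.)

E_n ∝ 1/m at fixed n and L, so the ratio is m_n/m_e = 1.675×10^-27/9.109×10^-31 = 1.84×10^3.

1.84×10^3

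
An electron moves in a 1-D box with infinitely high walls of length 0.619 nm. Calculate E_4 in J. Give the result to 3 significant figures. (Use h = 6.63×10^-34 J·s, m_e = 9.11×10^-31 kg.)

For an infinite well E_n = n²h²/(8m_eL²), so E_1 = h²/(8m_eL²) = (6.63×10^-34)²/(8·9.11×10^-31·(6.19×10^-10 m)²) = 1.574×10^-19 J.
Then E_4 = 4²·E_1 = 16·1.574×10^-19 J = 2.52×10^-18 J.

E_4 = 2.52×10^-18 J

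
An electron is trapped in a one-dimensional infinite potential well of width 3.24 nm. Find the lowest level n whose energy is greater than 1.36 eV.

n = 7

E_1 = h²/(8m_eL²) = 5.739×10^-21 J = 0.03582 eV.
Need n² > 1.36/0.03582 = 37.97, i.e. n > 6.162.
The smallest integer satisfying this is n = 7.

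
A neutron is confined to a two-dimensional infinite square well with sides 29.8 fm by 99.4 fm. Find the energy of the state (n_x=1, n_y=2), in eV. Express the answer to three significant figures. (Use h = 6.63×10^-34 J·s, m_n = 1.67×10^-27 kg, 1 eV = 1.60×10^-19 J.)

For a 2D rectangular well E = (h²/8m_n)·Σ n_i²/L_i² = (6.63×10^-34)²/(8·1.67×10^-27) · [1²/(29.8 fm)² + 2²/(99.4 fm)²].
Evaluating gives E = 5.037×10^-14 J = 3.15×10^5 eV.

E = 3.15×10^5 eV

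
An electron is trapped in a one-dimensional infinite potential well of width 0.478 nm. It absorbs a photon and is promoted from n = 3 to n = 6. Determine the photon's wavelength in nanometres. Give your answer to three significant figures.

E_1 = h²/(8m_eL²) = 2.637×10^-19 J, so ΔE = (6² − 3²)E_1 = 7.120×10^-18 J.
λ = hc/ΔE = (6.626×10^-34·2.998×10^8)/7.120×10^-18 = 2.79×10^-8 m = 27.9 nm.

λ = 27.9 nm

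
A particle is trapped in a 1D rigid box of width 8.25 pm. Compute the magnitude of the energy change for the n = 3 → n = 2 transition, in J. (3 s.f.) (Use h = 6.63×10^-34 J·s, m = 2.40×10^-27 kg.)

|ΔE| = 1.68×10^-18 J

E_1 = h²/(8mL²) = 3.364×10^-19 J.
|ΔE| = |3² − 2²|·E_1 = 5·3.364×10^-19 J = 1.68×10^-18 J.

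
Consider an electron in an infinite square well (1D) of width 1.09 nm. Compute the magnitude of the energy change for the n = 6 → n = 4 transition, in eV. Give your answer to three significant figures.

|ΔE| = 6.33 eV

E_1 = h²/(8m_eL²) = 5.071×10^-20 J.
|ΔE| = |6² − 4²|·E_1 = 20·5.071×10^-20 J = 1.014×10^-18 J = 6.33 eV.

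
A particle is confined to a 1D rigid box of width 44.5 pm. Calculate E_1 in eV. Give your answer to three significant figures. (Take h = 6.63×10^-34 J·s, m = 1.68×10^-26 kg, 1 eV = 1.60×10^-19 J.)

E_1 = 0.0103 eV

For an infinite well E_n = n²h²/(8mL²), so E_1 = h²/(8mL²) = (6.63×10^-34)²/(8·1.68×10^-26·(4.45×10^-11 m)²) = 1.652×10^-21 J.
Converting, E_1 = 1.652×10^-21 J / (1.60×10^-19 J/eV) = 0.0103 eV.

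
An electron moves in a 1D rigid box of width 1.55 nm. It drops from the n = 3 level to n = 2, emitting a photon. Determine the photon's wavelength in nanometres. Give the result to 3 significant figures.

E_1 = h²/(8m_eL²) = 2.508×10^-20 J, so ΔE = (3² − 2²)E_1 = 1.254×10^-19 J.
λ = hc/ΔE = (6.626×10^-34·2.998×10^8)/1.254×10^-19 = 1.58×10^-6 m = 1.58×10^3 nm.

λ = 1.58×10^3 nm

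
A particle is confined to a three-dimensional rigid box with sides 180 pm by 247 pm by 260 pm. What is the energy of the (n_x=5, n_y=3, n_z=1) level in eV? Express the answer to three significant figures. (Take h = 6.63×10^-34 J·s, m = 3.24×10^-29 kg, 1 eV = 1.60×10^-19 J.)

For a 3D rectangular well E = (h²/8m)·Σ n_i²/L_i² = (6.63×10^-34)²/(8·3.24×10^-29) · [5²/(180 pm)² + 3²/(247 pm)² + 1²/(260 pm)²].
Evaluating gives E = 1.584×10^-18 J = 9.90 eV.

E = 9.90 eV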